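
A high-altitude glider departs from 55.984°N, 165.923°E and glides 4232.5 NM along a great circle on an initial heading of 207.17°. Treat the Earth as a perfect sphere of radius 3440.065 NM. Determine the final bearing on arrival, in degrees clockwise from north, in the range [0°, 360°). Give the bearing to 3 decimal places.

final bearing 195.089°

Angular distance δ = d/R = 4232.5 / 3440.065 = 1.230355 rad.
With φ₁ = 55.984° = 0.977105 rad and θ = 207.17° = 3.615799 rad:
sin φ₂ = sin φ₁ cos δ + cos φ₁ sin δ cos θ = (0.828881)(0.333903) + (0.559424)(0.942607)(-0.889656) = -0.192365
φ₂ = asin(-0.192365) = -0.193571 rad = -11.091°.
For the longitude increment, Δλ = atan2( sin θ sin δ cos φ₁, cos δ − sin φ₁ sin φ₂ ) = atan2(-0.240790, 0.493351) = -26.016°.
λ₂ = λ₁ + Δλ = 139.907°.
The forward bearing on arrival equals the back-azimuth from the destination plus 180°.
Back-azimuth from P₂ (-11.091°, 139.907°) to P₁ (55.984°, 165.923°), with Δλ' = λ₁ − λ₂ = 26.016°: atan2( sin Δλ' cos φ₁ , cos φ₂ sin φ₁ − sin φ₂ cos φ₁ cos Δλ' ) = 15.089°.
Final bearing = (15.089° + 180°) mod 360° = 195.089°.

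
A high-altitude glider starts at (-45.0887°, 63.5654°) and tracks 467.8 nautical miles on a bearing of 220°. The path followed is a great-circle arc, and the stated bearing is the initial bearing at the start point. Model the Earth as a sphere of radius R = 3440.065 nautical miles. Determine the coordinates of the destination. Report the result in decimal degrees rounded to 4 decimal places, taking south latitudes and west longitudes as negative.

latitude -50.8034°, longitude 55.6399°

The arc subtends δ = 467.8/3440.065 = 0.135986 rad at the centre.
Start latitude φ₁ = -0.786946 rad; initial bearing θ = 3.839724 rad.
Destination latitude: φ₂ = arcsin( sin φ₁ cos δ + cos φ₁ sin δ cos θ ) = arcsin(-0.774982) = -50.8034°.
For the longitude increment, Δλ = atan2( sin θ sin δ cos φ₁, cos δ − sin φ₁ sin φ₂ ) = atan2(-0.061522, 0.441925) = -7.9255°.
λ₂ = λ₁ + Δλ = 55.6399°.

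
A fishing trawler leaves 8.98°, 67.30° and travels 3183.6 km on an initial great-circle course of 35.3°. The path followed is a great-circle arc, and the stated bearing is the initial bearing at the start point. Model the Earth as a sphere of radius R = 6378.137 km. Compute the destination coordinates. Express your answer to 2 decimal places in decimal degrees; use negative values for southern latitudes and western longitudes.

δ = 3183.6/6378.137 = 0.499143 rad (28.5988°).
With φ₁ = 8.98° = 0.156731 rad and θ = 35.3° = 0.616101 rad:
Applying the spherical law of cosines for sides, sin φ₂ = sin φ₁ cos δ + cos φ₁ sin δ cos θ = 0.522920, so φ₂ = 31.53°.
Δλ = atan2( sin θ sin δ cos φ₁ , cos δ − sin φ₁ sin φ₂ ) = atan2(0.273214, 0.796371) = 0.330492 rad = 18.94°.
λ₂ = 67.30° + 18.94° = 86.24°.

latitude 31.53°, longitude 86.24°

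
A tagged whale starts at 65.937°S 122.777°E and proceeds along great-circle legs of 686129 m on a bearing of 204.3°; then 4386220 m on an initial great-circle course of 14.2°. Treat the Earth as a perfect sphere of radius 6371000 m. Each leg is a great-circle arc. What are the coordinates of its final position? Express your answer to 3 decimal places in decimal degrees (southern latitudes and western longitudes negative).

Apply the spherical direct solution leg by leg, carrying full precision between legs.
Leg 1: from (-65.937°, 122.777°), δ = 686129/6371000 = 0.107696 rad, θ = 204.3° → φ = -71.397°, λ = 114.807°.
Leg 2: from (-71.397°, 114.807°), δ = 4386220/6371000 = 0.688466 rad, θ = 14.2° → φ = -32.370°, λ = 125.441°.

latitude -32.370°, longitude 125.441°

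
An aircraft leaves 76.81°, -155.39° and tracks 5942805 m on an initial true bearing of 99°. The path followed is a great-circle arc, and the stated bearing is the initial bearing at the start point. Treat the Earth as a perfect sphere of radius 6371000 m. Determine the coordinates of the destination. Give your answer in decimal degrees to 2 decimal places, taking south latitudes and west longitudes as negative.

latitude 33.45°, longitude -83.42°

The arc subtends δ = 5942805/6371000 = 0.932790 rad at the centre.
Start latitude φ₁ = 1.340587 rad; initial bearing θ = 1.727876 rad.
Applying the spherical law of cosines for sides, sin φ₂ = sin φ₁ cos δ + cos φ₁ sin δ cos θ = 0.551209, so φ₂ = 33.45°.
Then Δλ = atan2(0.181038, 0.058928) = 1.256113 rad, from sin θ sin δ cos φ₁ over cos δ − sin φ₁ sin φ₂.
Hence λ₂ = -155.39° + 71.97° = -83.42°.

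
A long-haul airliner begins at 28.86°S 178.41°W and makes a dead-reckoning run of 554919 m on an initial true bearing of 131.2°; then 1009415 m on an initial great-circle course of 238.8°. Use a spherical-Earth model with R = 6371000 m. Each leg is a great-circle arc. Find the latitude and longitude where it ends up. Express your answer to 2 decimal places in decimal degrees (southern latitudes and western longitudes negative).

Apply the spherical direct solution leg by leg, carrying full precision between legs.
Leg 1: from (-28.86°, -178.41°), δ = 554919/6371000 = 0.087101 rad, θ = 131.2° → φ = -32.07°, λ = -173.98°.
Leg 2: from (-32.07°, -173.98°), δ = 1009415/6371000 = 0.158439 rad, θ = 238.8° → φ = -36.42°, λ = 176.37°.

latitude -36.42°, longitude 176.37°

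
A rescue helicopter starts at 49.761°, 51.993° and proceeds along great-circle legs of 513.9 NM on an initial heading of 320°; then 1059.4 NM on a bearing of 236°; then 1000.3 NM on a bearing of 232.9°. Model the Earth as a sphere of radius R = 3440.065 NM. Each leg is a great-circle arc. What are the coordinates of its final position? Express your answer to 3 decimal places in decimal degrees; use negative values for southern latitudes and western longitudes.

latitude 32.754°, longitude 5.934°

Apply the spherical direct solution leg by leg, carrying full precision between legs.
Leg 1: from (49.761°, 51.993°), δ = 513.9/3440.065 = 0.149387 rad, θ = 320° → φ = 55.945°, λ = 42.156°.
Leg 2: from (55.945°, 42.156°), δ = 1059.4/3440.065 = 0.307959 rad, θ = 236° → φ = 43.996°, λ = 21.711°.
Leg 3: from (43.996°, 21.711°), δ = 1000.3/3440.065 = 0.290779 rad, θ = 232.9° → φ = 32.754°, λ = 5.934°.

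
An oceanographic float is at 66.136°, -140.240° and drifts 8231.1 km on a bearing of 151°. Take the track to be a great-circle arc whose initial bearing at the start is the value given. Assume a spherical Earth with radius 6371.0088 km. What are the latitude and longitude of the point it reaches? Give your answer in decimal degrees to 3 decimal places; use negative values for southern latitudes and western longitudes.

Central angle δ = d/R = 1.291962 rad.
Start latitude φ₁ = 1.154291 rad; initial bearing θ = 2.635447 rad.
Applying the spherical law of cosines for sides, sin φ₂ = sin φ₁ cos δ + cos φ₁ sin δ cos θ = -0.088471, so φ₂ = -5.076°.
Δλ = atan2( sin θ sin δ cos φ₁ , cos δ − sin φ₁ sin φ₂ ) = atan2(0.188563, 0.356143) = 0.486935 rad = 27.899°.
λ₂ = λ₁ + Δλ = -112.341°.

latitude -5.076°, longitude -112.341°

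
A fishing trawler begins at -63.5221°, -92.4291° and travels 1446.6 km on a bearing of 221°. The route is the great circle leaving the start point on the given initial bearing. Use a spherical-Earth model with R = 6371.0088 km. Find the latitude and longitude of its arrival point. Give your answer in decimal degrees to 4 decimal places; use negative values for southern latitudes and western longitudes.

latitude -71.4200°, longitude -120.0430°

The arc subtends δ = 1446.6/6371.0088 = 0.227060 rad at the centre.
With φ₁ = -63.5221° = -1.108670 rad and θ = 221° = 3.857178 rad:
Destination latitude: φ₂ = arcsin( sin φ₁ cos δ + cos φ₁ sin δ cos θ ) = arcsin(-0.947880) = -71.4200°.
Then Δλ = atan2(-0.065847, 0.125879) = -0.481953 rad, from sin θ sin δ cos φ₁ over cos δ − sin φ₁ sin φ₂.
λ₂ = -92.4291° + -27.6139° = -120.0430°.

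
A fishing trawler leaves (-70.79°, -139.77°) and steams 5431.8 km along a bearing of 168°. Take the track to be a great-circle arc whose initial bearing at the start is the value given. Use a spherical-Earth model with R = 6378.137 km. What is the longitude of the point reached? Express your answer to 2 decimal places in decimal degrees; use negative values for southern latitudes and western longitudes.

Central angle δ = d/R = 0.851628 rad.
Converting: φ₁ = -1.235519 rad, θ = 2.932153 rad.
sin φ₂ = sin φ₁ cos δ + cos φ₁ sin δ cos θ = (-0.944319)(0.658759) + (0.329031)(0.752354)(-0.978148) = -0.864217
φ₂ = asin(-0.864217) = -1.043593 rad = -59.79°.
For the longitude increment, Δλ = atan2( sin θ sin δ cos φ₁, cos δ − sin φ₁ sin φ₂ ) = atan2(0.051468, -0.157338) = 161.89°.
Hence λ₂ = -139.77° + 161.89° = 22.12°.

longitude 22.12°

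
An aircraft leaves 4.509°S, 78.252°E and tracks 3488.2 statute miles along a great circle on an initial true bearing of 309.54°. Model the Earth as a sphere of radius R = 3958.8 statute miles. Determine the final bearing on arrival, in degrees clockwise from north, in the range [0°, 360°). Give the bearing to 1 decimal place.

The arc subtends δ = 3488.2/3958.8 = 0.881126 rad at the centre.
With φ₁ = -4.509° = -0.078697 rad and θ = 309.54° = 5.402492 rad:
Destination latitude: φ₂ = arcsin( sin φ₁ cos δ + cos φ₁ sin δ cos θ ) = arcsin(0.439580) = 26.077°.
Then Δλ = atan2(-0.593090, 0.670841) = -0.723960 rad, from sin θ sin δ cos φ₁ over cos δ − sin φ₁ sin φ₂.
λ₂ = λ₁ + Δλ = 36.772°.
The forward bearing on arrival equals the back-azimuth from the destination plus 180°.
Back-azimuth from P₂ (26.1°, 36.8°) to P₁ (-4.5°, 78.3°), with Δλ' = λ₁ − λ₂ = 41.5°: atan2( sin Δλ' cos φ₁ , cos φ₂ sin φ₁ − sin φ₂ cos φ₁ cos Δλ' ) = 121.1°.
Final bearing = (121.1° + 180°) mod 360° = 301.1°.

final bearing 301.1°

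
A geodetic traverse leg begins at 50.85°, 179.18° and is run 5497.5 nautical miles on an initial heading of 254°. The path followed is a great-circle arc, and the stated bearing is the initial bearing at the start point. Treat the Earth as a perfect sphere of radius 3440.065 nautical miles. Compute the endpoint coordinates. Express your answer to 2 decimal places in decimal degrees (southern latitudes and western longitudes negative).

Angular distance δ = d/R = 5497.5 / 3440.065 = 1.598080 rad.
Converting: φ₁ = 0.887500 rad, θ = 4.433136 rad.
sin φ₂ = sin φ₁ cos δ + cos φ₁ sin δ cos θ = (0.775496)(-0.027281) + (0.631353)(0.999628)(-0.275637) = -0.195116
φ₂ = asin(-0.195116) = -0.196375 rad = -11.25°.
Δλ = atan2( sin θ sin δ cos φ₁ , cos δ − sin φ₁ sin φ₂ ) = atan2(-0.606669, 0.124031) = -1.369130 rad = -78.45°.
λ₂ = λ₁ + Δλ = 100.73°.

latitude -11.25°, longitude 100.73°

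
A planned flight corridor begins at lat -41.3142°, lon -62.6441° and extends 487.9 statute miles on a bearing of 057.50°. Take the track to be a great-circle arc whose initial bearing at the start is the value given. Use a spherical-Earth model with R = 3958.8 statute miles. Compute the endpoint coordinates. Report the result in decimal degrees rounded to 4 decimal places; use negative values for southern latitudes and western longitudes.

latitude -37.2698°, longitude -55.1580°

δ = 487.9/3958.8 = 0.123244 rad (7.0614°).
Converting: φ₁ = -0.721069 rad, θ = 1.003564 rad.
sin φ₂ = sin φ₁ cos δ + cos φ₁ sin δ cos θ = (-0.660188)(0.992415) + (0.751101)(0.122933)(0.537300) = -0.605569
φ₂ = asin(-0.605569) = -0.650481 rad = -37.2698°.
For the longitude increment, Δλ = atan2( sin θ sin δ cos φ₁, cos δ − sin φ₁ sin φ₂ ) = atan2(0.077874, 0.592626) = 7.4861°.
λ₂ = -62.6441° + 7.4861° = -55.1580°.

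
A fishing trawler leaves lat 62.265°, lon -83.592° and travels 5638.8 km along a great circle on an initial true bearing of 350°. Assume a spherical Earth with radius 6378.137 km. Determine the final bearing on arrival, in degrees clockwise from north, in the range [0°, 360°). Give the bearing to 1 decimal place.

final bearing 191.6°

Central angle δ = d/R = 0.884083 rad.
With φ₁ = 62.265° = 1.086729 rad and θ = 350° = 6.108652 rad:
sin φ₂ = sin φ₁ cos δ + cos φ₁ sin δ cos θ = (0.885110)(0.633999) + (0.465383)(0.773334)(0.984808) = 0.915587
φ₂ = asin(0.915587) = 1.156966 rad = 66.289°.
Δλ = atan2( sin θ sin δ cos φ₁ , cos δ − sin φ₁ sin φ₂ ) = atan2(-0.062495, -0.176396) = -2.801101 rad = -160.491°.
λ₂ = -83.592° + -160.491° = -244.083°, normalized to (−180°, 180°] → 115.917°.
The forward bearing on arrival equals the back-azimuth from the destination plus 180°.
Back-azimuth from P₂ (66.3°, 115.9°) to P₁ (62.3°, -83.6°), with Δλ' = λ₁ − λ₂ = -199.5°: atan2( sin Δλ' cos φ₁ , cos φ₂ sin φ₁ − sin φ₂ cos φ₁ cos Δλ' ) = 11.6°.
Final bearing = (11.6° + 180°) mod 360° = 191.6°.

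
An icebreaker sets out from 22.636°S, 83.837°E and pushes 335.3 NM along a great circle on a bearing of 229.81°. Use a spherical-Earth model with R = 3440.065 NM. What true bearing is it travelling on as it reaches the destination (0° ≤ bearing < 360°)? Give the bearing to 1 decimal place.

final bearing 231.8°

The arc subtends δ = 335.3/3440.065 = 0.097469 rad at the centre.
Converting: φ₁ = -0.395073 rad, θ = 4.010941 rad.
Destination latitude: φ₂ = arcsin( sin φ₁ cos δ + cos φ₁ sin δ cos θ ) = arcsin(-0.441011) = -26.168°.
Δλ = atan2( sin θ sin δ cos φ₁ , cos δ − sin φ₁ sin φ₂ ) = atan2(-0.068613, 0.825520) = -0.082925 rad = -4.751°.
λ₂ = λ₁ + Δλ = 79.086°.
The forward bearing on arrival equals the back-azimuth from the destination plus 180°.
Back-azimuth from P₂ (-26.2°, 79.1°) to P₁ (-22.6°, 83.8°), with Δλ' = λ₁ − λ₂ = 4.8°: atan2( sin Δλ' cos φ₁ , cos φ₂ sin φ₁ − sin φ₂ cos φ₁ cos Δλ' ) = 51.8°.
Final bearing = (51.8° + 180°) mod 360° = 231.8°.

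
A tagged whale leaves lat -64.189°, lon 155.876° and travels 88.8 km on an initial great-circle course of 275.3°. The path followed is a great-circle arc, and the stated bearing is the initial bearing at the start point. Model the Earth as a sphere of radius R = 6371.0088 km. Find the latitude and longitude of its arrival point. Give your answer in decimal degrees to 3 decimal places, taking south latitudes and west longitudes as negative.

Angular distance δ = d/R = 88.8 / 6371.0088 = 0.013938 rad.
With φ₁ = -64.189° = -1.120309 rad and θ = 275.3° = 4.804891 rad:
Applying the spherical law of cosines for sides, sin φ₂ = sin φ₁ cos δ + cos φ₁ sin δ cos θ = -0.899587, so φ₂ = -64.104°.
For the longitude increment, Δλ = atan2( sin θ sin δ cos φ₁, cos δ − sin φ₁ sin φ₂ ) = atan2(-0.006043, 0.190063) = -1.821°.
Hence λ₂ = 155.876° + -1.821° = 154.055°.

latitude -64.104°, longitude 154.055°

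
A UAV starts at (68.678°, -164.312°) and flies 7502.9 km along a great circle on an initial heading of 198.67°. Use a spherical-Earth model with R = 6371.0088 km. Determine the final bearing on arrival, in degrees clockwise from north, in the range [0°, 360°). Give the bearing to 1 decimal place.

The arc subtends δ = 7502.9/6371.0088 = 1.177663 rad at the centre.
Start latitude φ₁ = 1.198657 rad; initial bearing θ = 3.467446 rad.
Destination latitude: φ₂ = arcsin( sin φ₁ cos δ + cos φ₁ sin δ cos θ ) = arcsin(0.038667) = 2.216°.
Δλ = atan2( sin θ sin δ cos φ₁ , cos δ − sin φ₁ sin φ₂ ) = atan2(-0.107518, 0.347064) = -0.300416 rad = -17.213°.
λ₂ = -164.312° + -17.213° = -181.525°, normalized to (−180°, 180°] → 178.475°.
The forward bearing on arrival equals the back-azimuth from the destination plus 180°.
Back-azimuth from P₂ (2.2°, 178.5°) to P₁ (68.7°, -164.3°), with Δλ' = λ₁ − λ₂ = -342.8°: atan2( sin Δλ' cos φ₁ , cos φ₂ sin φ₁ − sin φ₂ cos φ₁ cos Δλ' ) = 6.7°.
Final bearing = (6.7° + 180°) mod 360° = 186.7°.

final bearing 186.7°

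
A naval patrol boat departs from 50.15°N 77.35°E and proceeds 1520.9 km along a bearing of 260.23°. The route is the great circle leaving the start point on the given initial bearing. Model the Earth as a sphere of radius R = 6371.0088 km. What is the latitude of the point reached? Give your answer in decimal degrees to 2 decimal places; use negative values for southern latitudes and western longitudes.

Central angle δ = d/R = 0.238722 rad.
Start latitude φ₁ = 0.875283 rad; initial bearing θ = 4.541870 rad.
Destination latitude: φ₂ = arcsin( sin φ₁ cos δ + cos φ₁ sin δ cos θ ) = arcsin(0.720241) = 46.07°.
Δλ = atan2( sin θ sin δ cos φ₁ , cos δ − sin φ₁ sin φ₂ ) = atan2(-0.149322, 0.418694) = -0.342575 rad = -19.63°.
λ₂ = λ₁ + Δλ = 57.72°.

latitude 46.07°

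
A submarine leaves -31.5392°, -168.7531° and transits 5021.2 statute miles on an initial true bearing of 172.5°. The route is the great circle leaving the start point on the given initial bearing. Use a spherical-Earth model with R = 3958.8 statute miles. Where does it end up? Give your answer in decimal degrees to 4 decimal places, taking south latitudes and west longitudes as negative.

latitude -74.2462°, longitude -16.0714°

The arc subtends δ = 5021.2/3958.8 = 1.268364 rad at the centre.
Start latitude φ₁ = -0.550463 rad; initial bearing θ = 3.010693 rad.
Destination latitude: φ₂ = arcsin( sin φ₁ cos δ + cos φ₁ sin δ cos θ ) = arcsin(-0.962437) = -74.2462°.
Then Δλ = atan2(0.106196, -0.205591) = 2.664799 rad, from sin θ sin δ cos φ₁ over cos δ − sin φ₁ sin φ₂.
λ₂ = -168.7531° + 152.6817° = -16.0714°.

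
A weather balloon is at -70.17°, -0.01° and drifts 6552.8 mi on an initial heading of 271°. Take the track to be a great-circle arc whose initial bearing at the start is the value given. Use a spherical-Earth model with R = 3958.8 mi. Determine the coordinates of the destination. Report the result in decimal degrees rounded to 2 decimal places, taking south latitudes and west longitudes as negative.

Angular distance δ = d/R = 6552.8 / 3958.8 = 1.655249 rad.
Converting: φ₁ = -1.224698 rad, θ = 4.729842 rad.
sin φ₂ = sin φ₁ cos δ + cos φ₁ sin δ cos θ = (-0.940703)(-0.084352) + (0.339231)(0.996436)(0.017452) = 0.085250
φ₂ = asin(0.085250) = 0.085353 rad = 4.89°.
Then Δλ = atan2(-0.337970, -0.004158) = -1.583097 rad, from sin θ sin δ cos φ₁ over cos δ − sin φ₁ sin φ₂.
λ₂ = -0.01° + -90.70° = -90.71°.

latitude 4.89°, longitude -90.71°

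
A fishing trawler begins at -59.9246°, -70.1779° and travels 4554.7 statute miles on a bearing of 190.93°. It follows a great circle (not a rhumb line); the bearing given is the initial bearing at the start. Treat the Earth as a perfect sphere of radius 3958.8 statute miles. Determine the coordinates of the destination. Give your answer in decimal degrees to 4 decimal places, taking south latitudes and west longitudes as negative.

The arc subtends δ = 4554.7/3958.8 = 1.150525 rad at the centre.
Converting: φ₁ = -1.045882 rad, θ = 3.332357 rad.
Destination latitude: φ₂ = arcsin( sin φ₁ cos δ + cos φ₁ sin δ cos θ ) = arcsin(-0.802306) = -53.3509°.
For the longitude increment, Δλ = atan2( sin θ sin δ cos φ₁, cos δ − sin φ₁ sin φ₂ ) = atan2(-0.086752, -0.286281) = -163.1416°.
λ₂ = -70.1779° + -163.1416° = -233.3195°, normalized to (−180°, 180°] → 126.6805°.

latitude -53.3509°, longitude 126.6805°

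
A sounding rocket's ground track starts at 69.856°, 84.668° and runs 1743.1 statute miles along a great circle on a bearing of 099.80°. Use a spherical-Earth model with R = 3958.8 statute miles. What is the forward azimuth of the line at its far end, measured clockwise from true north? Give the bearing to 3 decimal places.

final bearing 143.173°

Angular distance δ = d/R = 1743.1 / 3958.8 = 0.440310 rad.
With φ₁ = 69.856° = 1.219217 rad and θ = 99.8° = 1.741839 rad:
Destination latitude: φ₂ = arcsin( sin φ₁ cos δ + cos φ₁ sin δ cos θ ) = arcsin(0.824300) = 55.518°.
For the longitude increment, Δλ = atan2( sin θ sin δ cos φ₁, cos δ − sin φ₁ sin φ₂ ) = atan2(0.144640, 0.130742) = 47.889°.
Hence λ₂ = 84.668° + 47.889° = 132.557°.
The forward bearing on arrival equals the back-azimuth from the destination plus 180°.
Back-azimuth from P₂ (55.518°, 132.557°) to P₁ (69.856°, 84.668°), with Δλ' = λ₁ − λ₂ = -47.889°: atan2( sin Δλ' cos φ₁ , cos φ₂ sin φ₁ − sin φ₂ cos φ₁ cos Δλ' ) = 323.173°.
Final bearing = (323.173° + 180°) mod 360° = 143.173°.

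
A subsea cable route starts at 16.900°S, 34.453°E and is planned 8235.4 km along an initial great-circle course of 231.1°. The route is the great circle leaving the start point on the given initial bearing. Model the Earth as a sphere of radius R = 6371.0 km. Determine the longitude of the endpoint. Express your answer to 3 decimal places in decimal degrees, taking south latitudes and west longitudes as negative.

longitude -48.901°

Central angle δ = d/R = 1.292639 rad.
Start latitude φ₁ = -0.294961 rad; initial bearing θ = 4.033456 rad.
Destination latitude: φ₂ = arcsin( sin φ₁ cos δ + cos φ₁ sin δ cos θ ) = arcsin(-0.657571) = -41.115°.
Then Δλ = atan2(-0.716012, 0.083427) = -1.454803 rad, from sin θ sin δ cos φ₁ over cos δ − sin φ₁ sin φ₂.
Hence λ₂ = 34.453° + -83.354° = -48.901°.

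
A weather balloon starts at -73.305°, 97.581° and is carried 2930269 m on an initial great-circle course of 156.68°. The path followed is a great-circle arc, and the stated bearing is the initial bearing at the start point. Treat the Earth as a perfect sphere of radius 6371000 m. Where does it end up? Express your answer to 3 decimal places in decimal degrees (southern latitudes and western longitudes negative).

latitude -77.268°, longitude -135.293°

Central angle δ = d/R = 0.459939 rad.
Start latitude φ₁ = -1.279414 rad; initial bearing θ = 2.734582 rad.
sin φ₂ = sin φ₁ cos δ + cos φ₁ sin δ cos θ = (-0.957848)(0.896080) + (0.287277)(0.443893)(-0.918308) = -0.975411
φ₂ = asin(-0.975411) = -1.348577 rad = -77.268°.
Then Δλ = atan2(0.050481, -0.038215) = 2.218774 rad, from sin θ sin δ cos φ₁ over cos δ − sin φ₁ sin φ₂.
λ₂ = 97.581° + 127.126° = 224.707°, normalized to (−180°, 180°] → -135.293°.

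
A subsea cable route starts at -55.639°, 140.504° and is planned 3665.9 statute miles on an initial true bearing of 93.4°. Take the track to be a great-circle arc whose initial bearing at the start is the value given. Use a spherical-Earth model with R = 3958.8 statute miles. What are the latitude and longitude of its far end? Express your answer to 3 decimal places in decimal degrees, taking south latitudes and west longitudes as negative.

The arc subtends δ = 3665.9/3958.8 = 0.926013 rad at the centre.
Start latitude φ₁ = -0.971084 rad; initial bearing θ = 1.630138 rad.
Destination latitude: φ₂ = arcsin( sin φ₁ cos δ + cos φ₁ sin δ cos θ ) = arcsin(-0.522898) = -31.527°.
Δλ = atan2( sin θ sin δ cos φ₁ , cos δ − sin φ₁ sin φ₂ ) = atan2(0.450296, 0.169374) = 1.211026 rad = 69.387°.
λ₂ = 140.504° + 69.387° = 209.891°, normalized to (−180°, 180°] → -150.109°.

latitude -31.527°, longitude -150.109°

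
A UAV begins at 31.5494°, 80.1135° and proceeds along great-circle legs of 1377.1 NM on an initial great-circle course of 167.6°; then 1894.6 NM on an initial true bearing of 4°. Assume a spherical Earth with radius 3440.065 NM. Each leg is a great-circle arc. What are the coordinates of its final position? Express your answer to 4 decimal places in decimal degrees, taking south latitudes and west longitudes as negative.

latitude 40.5229°, longitude 87.7273°

Apply the spherical direct solution leg by leg, carrying full precision between legs.
Leg 1: from (31.5494°, 80.1135°), δ = 1377.1/3440.065 = 0.400312 rad, θ = 167.6° → φ = 9.0624°, λ = 84.9747°.
Leg 2: from (9.0624°, 84.9747°), δ = 1894.6/3440.065 = 0.550745 rad, θ = 4° → φ = 40.5229°, λ = 87.7273°.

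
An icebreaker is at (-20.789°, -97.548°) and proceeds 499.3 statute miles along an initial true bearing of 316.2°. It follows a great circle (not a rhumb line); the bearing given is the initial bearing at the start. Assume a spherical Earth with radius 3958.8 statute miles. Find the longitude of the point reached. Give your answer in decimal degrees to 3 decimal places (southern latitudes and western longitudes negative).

longitude -102.732°

Angular distance δ = d/R = 499.3 / 3958.8 = 0.126124 rad.
Start latitude φ₁ = -0.362836 rad; initial bearing θ = 5.518731 rad.
sin φ₂ = sin φ₁ cos δ + cos φ₁ sin δ cos θ = (-0.354927)(0.992057) + (0.934894)(0.125790)(0.721760) = -0.267229
φ₂ = asin(-0.267229) = -0.270516 rad = -15.499°.
For the longitude increment, Δλ = atan2( sin θ sin δ cos φ₁, cos δ − sin φ₁ sin φ₂ ) = atan2(-0.081396, 0.897210) = -5.184°.
Hence λ₂ = -97.548° + -5.184° = -102.732°.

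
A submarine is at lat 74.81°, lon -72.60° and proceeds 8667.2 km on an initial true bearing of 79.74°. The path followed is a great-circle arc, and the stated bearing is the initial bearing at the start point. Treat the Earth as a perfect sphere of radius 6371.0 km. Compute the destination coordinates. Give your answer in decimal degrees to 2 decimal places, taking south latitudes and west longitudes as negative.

latitude 14.31°, longitude 24.12°

Central angle δ = d/R = 1.360414 rad.
With φ₁ = 74.81° = 1.305681 rad and θ = 79.74° = 1.391726 rad:
Destination latitude: φ₂ = arcsin( sin φ₁ cos δ + cos φ₁ sin δ cos θ ) = arcsin(0.247178) = 14.31°.
For the longitude increment, Δλ = atan2( sin θ sin δ cos φ₁, cos δ − sin φ₁ sin φ₂ ) = atan2(0.252146, -0.029709) = 96.72°.
λ₂ = λ₁ + Δλ = 24.12°.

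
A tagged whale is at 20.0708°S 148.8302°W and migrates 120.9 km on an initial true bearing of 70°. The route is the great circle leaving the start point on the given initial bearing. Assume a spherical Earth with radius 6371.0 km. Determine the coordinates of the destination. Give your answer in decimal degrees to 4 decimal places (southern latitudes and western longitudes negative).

latitude -19.6956°, longitude -147.7450°

Central angle δ = d/R = 0.018977 rad.
Converting: φ₁ = -0.350302 rad, θ = 1.221730 rad.
Destination latitude: φ₂ = arcsin( sin φ₁ cos δ + cos φ₁ sin δ cos θ ) = arcsin(-0.337023) = -19.6956°.
For the longitude increment, Δλ = atan2( sin θ sin δ cos φ₁, cos δ − sin φ₁ sin φ₂ ) = atan2(0.016748, 0.884160) = 1.0852°.
λ₂ = λ₁ + Δλ = -147.7450°.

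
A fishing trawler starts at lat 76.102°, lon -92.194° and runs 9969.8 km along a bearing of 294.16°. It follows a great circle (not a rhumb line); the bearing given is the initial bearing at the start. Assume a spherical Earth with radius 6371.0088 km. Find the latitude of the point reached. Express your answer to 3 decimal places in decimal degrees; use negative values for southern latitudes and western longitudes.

latitude 5.973°

Angular distance δ = d/R = 9969.8 / 6371.0088 = 1.564870 rad.
With φ₁ = 76.102° = 1.328230 rad and θ = 294.16° = 5.134061 rad:
Applying the spherical law of cosines for sides, sin φ₂ = sin φ₁ cos δ + cos φ₁ sin δ cos θ = 0.104059, so φ₂ = 5.973°.
Then Δλ = atan2(-0.219151, -0.095087) = -1.980170 rad, from sin θ sin δ cos φ₁ over cos δ − sin φ₁ sin φ₂.
λ₂ = -92.194° + -113.455° = -205.649°, normalized to (−180°, 180°] → 154.351°.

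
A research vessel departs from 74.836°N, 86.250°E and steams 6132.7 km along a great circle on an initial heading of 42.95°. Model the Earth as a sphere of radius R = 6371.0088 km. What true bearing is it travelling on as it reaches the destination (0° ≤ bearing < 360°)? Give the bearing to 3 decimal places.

final bearing 165.368°

The arc subtends δ = 6132.7/6371.0088 = 0.962595 rad at the centre.
With φ₁ = 74.836° = 1.306135 rad and θ = 42.95° = 0.749619 rad:
Applying the spherical law of cosines for sides, sin φ₂ = sin φ₁ cos δ + cos φ₁ sin δ cos θ = 0.708628, so φ₂ = 45.123°.
Then Δλ = atan2(0.146271, -0.112562) = 2.226689 rad, from sin θ sin δ cos φ₁ over cos δ − sin φ₁ sin φ₂.
λ₂ = 86.250° + 127.580° = 213.830°, normalized to (−180°, 180°] → -146.170°.
The forward bearing on arrival equals the back-azimuth from the destination plus 180°.
Back-azimuth from P₂ (45.123°, -146.170°) to P₁ (74.836°, 86.250°), with Δλ' = λ₁ − λ₂ = 232.420°: atan2( sin Δλ' cos φ₁ , cos φ₂ sin φ₁ − sin φ₂ cos φ₁ cos Δλ' ) = 345.368°.
Final bearing = (345.368° + 180°) mod 360° = 165.368°.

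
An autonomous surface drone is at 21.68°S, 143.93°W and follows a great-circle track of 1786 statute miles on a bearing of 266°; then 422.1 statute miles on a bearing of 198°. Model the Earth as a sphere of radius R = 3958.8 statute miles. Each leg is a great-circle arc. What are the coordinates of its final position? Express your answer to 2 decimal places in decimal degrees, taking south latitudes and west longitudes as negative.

Apply the spherical direct solution leg by leg, carrying full precision between legs.
Leg 1: from (-21.68°, -143.93°), δ = 1786/3958.8 = 0.451147 rad, θ = 266° → φ = -21.14°, λ = -171.73°.
Leg 2: from (-21.14°, -171.73°), δ = 422.1/3958.8 = 0.106623 rad, θ = 198° → φ = -26.94°, λ = -173.84°.

latitude -26.94°, longitude -173.84°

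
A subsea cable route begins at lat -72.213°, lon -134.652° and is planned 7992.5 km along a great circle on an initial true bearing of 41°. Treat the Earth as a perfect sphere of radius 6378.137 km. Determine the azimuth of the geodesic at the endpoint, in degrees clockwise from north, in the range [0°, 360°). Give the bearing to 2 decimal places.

Angular distance δ = d/R = 7992.5 / 6378.137 = 1.253109 rad.
Start latitude φ₁ = -1.260355 rad; initial bearing θ = 0.715585 rad.
sin φ₂ = sin φ₁ cos δ + cos φ₁ sin δ cos θ = (-0.952199)(0.312371) + (0.305479)(0.949960)(0.754710) = -0.078427
φ₂ = asin(-0.078427) = -0.078508 rad = -4.498°.
Then Δλ = atan2(0.190384, 0.237692) = 0.675331 rad, from sin θ sin δ cos φ₁ over cos δ − sin φ₁ sin φ₂.
λ₂ = -134.652° + 38.694° = -95.958°.
The forward bearing on arrival equals the back-azimuth from the destination plus 180°.
Back-azimuth from P₂ (-4.50°, -95.96°) to P₁ (-72.21°, -134.65°), with Δλ' = λ₁ − λ₂ = -38.69°: atan2( sin Δλ' cos φ₁ , cos φ₂ sin φ₁ − sin φ₂ cos φ₁ cos Δλ' ) = 191.60°.
Final bearing = (191.60° + 180°) mod 360° = 11.60°.

final bearing 11.60°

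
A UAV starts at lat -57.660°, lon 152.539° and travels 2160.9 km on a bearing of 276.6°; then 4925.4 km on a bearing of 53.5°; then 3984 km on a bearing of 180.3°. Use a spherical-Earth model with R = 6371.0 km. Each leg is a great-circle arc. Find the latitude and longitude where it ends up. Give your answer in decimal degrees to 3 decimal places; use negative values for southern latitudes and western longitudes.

Apply the spherical direct solution leg by leg, carrying full precision between legs.
Leg 1: from (-57.660°, 152.539°), δ = 2160.9/6371 = 0.339178 rad, θ = 276.6° → φ = -50.923°, λ = 120.917°.
Leg 2: from (-50.923°, 120.917°), δ = 4925.4/6371 = 0.773097 rad, θ = 53.5° → φ = -17.085°, λ = 156.882°.
Leg 3: from (-17.085°, 156.882°), δ = 3984/6371 = 0.625334 rad, θ = 180.3° → φ = -52.913°, λ = 156.591°.

latitude -52.913°, longitude 156.591°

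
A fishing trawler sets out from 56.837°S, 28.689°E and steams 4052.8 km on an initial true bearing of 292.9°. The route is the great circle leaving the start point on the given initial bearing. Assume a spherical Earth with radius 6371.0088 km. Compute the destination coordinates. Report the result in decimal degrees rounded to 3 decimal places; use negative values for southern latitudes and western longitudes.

Central angle δ = d/R = 0.636132 rad.
With φ₁ = -56.837° = -0.991993 rad and θ = 292.9° = 5.112069 rad:
sin φ₂ = sin φ₁ cos δ + cos φ₁ sin δ cos θ = (-0.837118)(0.804400) + (0.547023)(0.594088)(0.389124) = -0.546920
φ₂ = asin(-0.546920) = -0.578681 rad = -33.156°.
Then Δλ = atan2(-0.299367, 0.346563) = -0.712460 rad, from sin θ sin δ cos φ₁ over cos δ − sin φ₁ sin φ₂.
λ₂ = 28.689° + -40.821° = -12.132°.

latitude -33.156°, longitude -12.132°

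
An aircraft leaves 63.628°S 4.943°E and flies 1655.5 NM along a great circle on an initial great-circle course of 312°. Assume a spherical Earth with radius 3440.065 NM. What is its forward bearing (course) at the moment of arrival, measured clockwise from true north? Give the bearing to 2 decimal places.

final bearing 334.05°

Angular distance δ = d/R = 1655.5 / 3440.065 = 0.481241 rad.
With φ₁ = -63.628° = -1.110518 rad and θ = 312° = 5.445427 rad:
sin φ₂ = sin φ₁ cos δ + cos φ₁ sin δ cos θ = (-0.895929)(0.886421) + (0.444197)(0.462879)(0.669131) = -0.656591
φ₂ = asin(-0.656591) = -0.716290 rad = -41.040°.
Δλ = atan2( sin θ sin δ cos φ₁ , cos δ − sin φ₁ sin φ₂ ) = atan2(-0.152798, 0.298163) = -0.473570 rad = -27.134°.
λ₂ = λ₁ + Δλ = -22.191°.
The forward bearing on arrival equals the back-azimuth from the destination plus 180°.
Back-azimuth from P₂ (-41.04°, -22.19°) to P₁ (-63.63°, 4.94°), with Δλ' = λ₁ − λ₂ = 27.13°: atan2( sin Δλ' cos φ₁ , cos φ₂ sin φ₁ − sin φ₂ cos φ₁ cos Δλ' ) = 154.05°.
Final bearing = (154.05° + 180°) mod 360° = 334.05°.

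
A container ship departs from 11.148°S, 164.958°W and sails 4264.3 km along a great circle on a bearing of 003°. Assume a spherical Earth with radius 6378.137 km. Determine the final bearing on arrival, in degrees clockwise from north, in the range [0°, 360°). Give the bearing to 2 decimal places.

final bearing 3.31°

Central angle δ = d/R = 0.668581 rad.
Converting: φ₁ = -0.194569 rad, θ = 0.052360 rad.
Applying the spherical law of cosines for sides, sin φ₂ = sin φ₁ cos δ + cos φ₁ sin δ cos θ = 0.455626, so φ₂ = 27.105°.
Then Δλ = atan2(0.031830, 0.872795) = 0.036452 rad, from sin θ sin δ cos φ₁ over cos δ − sin φ₁ sin φ₂.
λ₂ = -164.958° + 2.089° = -162.869°.
The forward bearing on arrival equals the back-azimuth from the destination plus 180°.
Back-azimuth from P₂ (27.11°, -162.87°) to P₁ (-11.15°, -164.96°), with Δλ' = λ₁ − λ₂ = -2.09°: atan2( sin Δλ' cos φ₁ , cos φ₂ sin φ₁ − sin φ₂ cos φ₁ cos Δλ' ) = 183.31°.
Final bearing = (183.31° + 180°) mod 360° = 3.31°.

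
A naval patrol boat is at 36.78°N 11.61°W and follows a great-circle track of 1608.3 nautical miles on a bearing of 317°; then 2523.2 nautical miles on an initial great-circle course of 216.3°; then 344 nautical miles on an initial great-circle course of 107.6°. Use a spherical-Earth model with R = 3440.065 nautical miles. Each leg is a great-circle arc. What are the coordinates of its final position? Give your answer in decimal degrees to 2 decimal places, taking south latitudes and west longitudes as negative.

Apply the spherical direct solution leg by leg, carrying full precision between legs.
Leg 1: from (36.78°, -11.61°), δ = 1608.3/3440.065 = 0.467520 rad, θ = 317° → φ = 52.99°, λ = -42.31°.
Leg 2: from (52.99°, -42.31°), δ = 2523.2/3440.065 = 0.733475 rad, θ = 216.3° → φ = 15.57°, λ = -66.60°.
Leg 3: from (15.57°, -66.60°), δ = 344/3440.065 = 0.099998 rad, θ = 107.6° → φ = 13.76°, λ = -60.98°.

latitude 13.76°, longitude -60.98°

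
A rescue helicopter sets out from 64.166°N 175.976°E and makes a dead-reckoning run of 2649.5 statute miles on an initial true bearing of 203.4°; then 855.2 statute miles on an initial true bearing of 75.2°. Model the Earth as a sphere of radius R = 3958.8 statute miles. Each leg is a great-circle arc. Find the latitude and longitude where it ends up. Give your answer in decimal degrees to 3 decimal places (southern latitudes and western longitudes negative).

latitude 29.724°, longitude 173.692°

Apply the spherical direct solution leg by leg, carrying full precision between legs.
Leg 1: from (64.166°, 175.976°), δ = 2649.5/3958.8 = 0.669268 rad, θ = 203.4° → φ = 27.244°, λ = 159.886°.
Leg 2: from (27.244°, 159.886°), δ = 855.2/3958.8 = 0.216025 rad, θ = 75.2° → φ = 29.724°, λ = 173.692°.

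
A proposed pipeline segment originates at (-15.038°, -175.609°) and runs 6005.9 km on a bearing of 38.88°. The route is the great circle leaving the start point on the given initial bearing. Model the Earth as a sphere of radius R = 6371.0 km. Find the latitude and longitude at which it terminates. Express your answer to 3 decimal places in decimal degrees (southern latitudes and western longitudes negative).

The arc subtends δ = 6005.9/6371 = 0.942693 rad at the centre.
Start latitude φ₁ = -0.262463 rad; initial bearing θ = 0.678584 rad.
Applying the spherical law of cosines for sides, sin φ₂ = sin φ₁ cos δ + cos φ₁ sin δ cos θ = 0.455855, so φ₂ = 27.120°.
Δλ = atan2( sin θ sin δ cos φ₁ , cos δ − sin φ₁ sin φ₂ ) = atan2(0.490499, 0.705887) = 0.607274 rad = 34.794°.
Hence λ₂ = -175.609° + 34.794° = -140.815°.

latitude 27.120°, longitude -140.815°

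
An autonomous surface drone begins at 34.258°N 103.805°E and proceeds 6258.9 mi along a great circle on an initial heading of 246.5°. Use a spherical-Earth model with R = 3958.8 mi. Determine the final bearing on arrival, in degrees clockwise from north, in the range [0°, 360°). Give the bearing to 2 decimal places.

final bearing 233.57°

Central angle δ = d/R = 1.581009 rad.
Converting: φ₁ = 0.597915 rad, θ = 4.302237 rad.
Applying the spherical law of cosines for sides, sin φ₂ = sin φ₁ cos δ + cos φ₁ sin δ cos θ = -0.335302, so φ₂ = -19.591°.
Then Δλ = atan2(-0.757921, 0.178536) = -1.339454 rad, from sin θ sin δ cos φ₁ over cos δ − sin φ₁ sin φ₂.
λ₂ = λ₁ + Δλ = 27.060°.
The forward bearing on arrival equals the back-azimuth from the destination plus 180°.
Back-azimuth from P₂ (-19.59°, 27.06°) to P₁ (34.26°, 103.81°), with Δλ' = λ₁ − λ₂ = 76.75°: atan2( sin Δλ' cos φ₁ , cos φ₂ sin φ₁ − sin φ₂ cos φ₁ cos Δλ' ) = 53.57°.
Final bearing = (53.57° + 180°) mod 360° = 233.57°.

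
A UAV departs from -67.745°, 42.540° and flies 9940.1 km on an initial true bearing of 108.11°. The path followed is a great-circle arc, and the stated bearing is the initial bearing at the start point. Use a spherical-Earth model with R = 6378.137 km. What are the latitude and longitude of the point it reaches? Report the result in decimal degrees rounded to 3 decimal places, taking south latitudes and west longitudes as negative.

Angular distance δ = d/R = 9940.1 / 6378.137 = 1.558464 rad.
Start latitude φ₁ = -1.182373 rad; initial bearing θ = 1.886875 rad.
sin φ₂ = sin φ₁ cos δ + cos φ₁ sin δ cos θ = (-0.925507)(0.012332) + (0.378729)(0.999924)(-0.310842) = -0.129129
φ₂ = asin(-0.129129) = -0.129491 rad = -7.419°.
Then Δλ = atan2(0.359940, -0.107178) = 1.860203 rad, from sin θ sin δ cos φ₁ over cos δ − sin φ₁ sin φ₂.
Hence λ₂ = 42.540° + 106.582° = 149.122°.

latitude -7.419°, longitude 149.122°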